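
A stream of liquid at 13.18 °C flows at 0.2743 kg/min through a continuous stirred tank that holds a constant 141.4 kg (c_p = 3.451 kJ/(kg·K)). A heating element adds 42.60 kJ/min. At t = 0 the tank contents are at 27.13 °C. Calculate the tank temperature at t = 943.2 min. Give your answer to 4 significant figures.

Heat balance on the well-mixed liquid: M c_p dT/dt = ṁ c_p (T_in − T) + 42.60.
τ = M/ṁ = 515.494 min; T_ss = T_in + Q̇/(ṁ c_p) = 13.18 + 42.60/(0.2743·3.451) = 58.1827 °C.
T approaches T_ss exponentially: T(t) = T_ss + (T₀ − T_ss) e^(−t/τ).
T(943.2) = 58.1827 + (-31.0527)·e^(−943.2/515.494) = 58.1827 + (-31.0527)·0.160461 = 53.2000 °C.

53.20 °C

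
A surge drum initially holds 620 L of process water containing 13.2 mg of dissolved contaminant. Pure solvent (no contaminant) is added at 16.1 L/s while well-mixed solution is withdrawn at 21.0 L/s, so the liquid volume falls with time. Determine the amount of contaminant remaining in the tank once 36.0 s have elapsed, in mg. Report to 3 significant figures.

3.14 mg

Let m(t) be the amount of contaminant. Volume: V(t) = V₀ + (Q_in − Q_out) t = 620 − 4.9000 t; V(36.0) = 443.60 L.
No contaminant enters, so dm/dt = −Q_out · (m/V).
dm/m = −Q_out dt/(V₀ − 4.9000 t); integrating gives ln(m/m₀) = −(Q_out/(Q_in−Q_out)) ln(V/V₀).
m = m₀ (V₀/V)^(Q_out/(Q_in−Q_out)) = 13.2 × (620/443.60)^(-4.2857) = 3.1436 mg.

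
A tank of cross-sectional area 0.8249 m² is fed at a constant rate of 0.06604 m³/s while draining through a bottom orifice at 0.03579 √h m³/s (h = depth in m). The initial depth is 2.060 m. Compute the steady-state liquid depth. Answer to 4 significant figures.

Volume balance on the tank: A dh/dt = Q_in − 0.03579 √h. At steady state dh/dt = 0:
Q_in = 0.03579 √h_ss ⇒ √h_ss = 0.06604/0.03579 = 1.84521.
h_ss = 1.84521² = 3.40479 m. (Since h₀ = 2.060 m < h_ss, the level will rise toward this value.)

3.405 m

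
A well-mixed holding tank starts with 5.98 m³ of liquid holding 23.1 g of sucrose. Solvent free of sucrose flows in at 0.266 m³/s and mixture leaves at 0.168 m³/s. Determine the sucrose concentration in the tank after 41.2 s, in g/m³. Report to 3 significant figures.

Let m(t) be the amount of sucrose. Volume: V(t) = V₀ + (Q_in − Q_out) t = 5.98 + 0.098000 t; V(41.2) = 10.018 m³.
No sucrose enters, so dm/dt = −Q_out · (m/V).
Separate: dm/m = −Q_out dt/V(t) ⇒ ln(m/m₀) = −(Q_out/(Q_in−Q_out)) ln(V/V₀).
m = m₀ (V₀/V)^(Q_out/(Q_in−Q_out)) = 23.1 × (5.98/10.018)^(1.7143) = 9.5390 g.
C = m/V = 9.5390/10.018 = 0.95223 g/m³.

0.952 g/m³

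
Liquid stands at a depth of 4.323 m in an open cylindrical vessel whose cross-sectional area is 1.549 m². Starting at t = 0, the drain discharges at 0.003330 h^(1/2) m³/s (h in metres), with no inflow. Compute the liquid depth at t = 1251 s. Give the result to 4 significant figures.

0.5395 m

A dh/dt = −Q_out = −0.003330 √h.
Separate and integrate: 2(√h − √h₀) = −(0.003330/A) t.
√h = √4.323 − 0.003330·1251/(2·1.549) = 2.07918 − 1.34468 = 0.734499.
h = 0.734499² = 0.539489 m.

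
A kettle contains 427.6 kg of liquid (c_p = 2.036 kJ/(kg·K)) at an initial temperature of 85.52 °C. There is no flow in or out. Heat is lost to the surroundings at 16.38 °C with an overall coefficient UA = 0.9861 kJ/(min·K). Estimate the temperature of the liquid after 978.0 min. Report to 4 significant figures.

Lumped-capacitance energy balance: M c_p dT/dt = UA(T_amb − T).
dT/dt = (T_ss − T)/τ with T_ss = T_amb = 16.3800 °C, τ = M c_p/UA = 427.6·2.036/0.9861 = 882.865 min.
Solution: T(t) = T_ss + (T₀ − T_ss) e^(−t/τ).
T(978.0) = 16.3800 + (69.1400)·0.330299 = 39.2169 °C.

39.22 °C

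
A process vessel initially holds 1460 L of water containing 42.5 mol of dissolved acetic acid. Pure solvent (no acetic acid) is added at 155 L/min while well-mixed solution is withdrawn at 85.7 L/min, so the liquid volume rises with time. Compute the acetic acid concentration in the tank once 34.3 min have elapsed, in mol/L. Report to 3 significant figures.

0.00335 mol/L

Let m(t) be the amount of acetic acid. Volume: V(t) = V₀ + (Q_in − Q_out) t = 1460 + 69.300 t; V(34.3) = 3837.0 L.
No acetic acid enters, so dm/dt = −Q_out · (m/V).
Separate: dm/m = −Q_out dt/V(t) ⇒ ln(m/m₀) = −(Q_out/(Q_in−Q_out)) ln(V/V₀).
m = m₀ (V₀/V)^(Q_out/(Q_in−Q_out)) = 42.5 × (1460/3837.0)^(1.2367) = 12.866 mol.
C = m/V = 12.866/3837.0 = 0.0033531 mol/L.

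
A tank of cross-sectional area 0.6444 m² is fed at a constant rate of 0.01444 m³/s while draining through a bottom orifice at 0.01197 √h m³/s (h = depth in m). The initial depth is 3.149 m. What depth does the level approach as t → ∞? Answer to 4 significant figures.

1.455 m

A dh/dt = Q_in − 0.01197 √h. Steady state requires inflow = outflow:
Q_in = 0.01197 √h_ss ⇒ √h_ss = 0.01444/0.01197 = 1.20635.
h_ss = 1.20635² = 1.45528 m. (Since h₀ = 3.149 m > h_ss, the level will fall toward this value.)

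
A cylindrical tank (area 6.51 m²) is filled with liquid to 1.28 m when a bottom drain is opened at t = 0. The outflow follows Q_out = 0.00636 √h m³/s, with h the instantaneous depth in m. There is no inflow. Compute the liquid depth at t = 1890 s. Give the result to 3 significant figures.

A dh/dt = −Q_out = −0.00636 √h.
This is separable: 2 d(√h)/dt = −0.00636/A, so √h = √h₀ − (0.00636/(2A)) t.
√h = √1.28 − 0.00636·1890/(2·6.51) = 1.1314 − 0.92323 = 0.20815.
h = 0.20815² = 0.043324 m.

0.0433 m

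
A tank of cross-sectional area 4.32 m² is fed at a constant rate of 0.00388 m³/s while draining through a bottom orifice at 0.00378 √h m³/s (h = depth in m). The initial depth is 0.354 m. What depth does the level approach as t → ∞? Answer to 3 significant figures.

1.05 m

Level balance: A dh/dt = 0.00388 − 0.00378 √h. Setting dh/dt = 0:
Q_in = 0.00378 √h_ss ⇒ √h_ss = 0.00388/0.00378 = 1.0265.
h_ss = 1.0265² = 1.0536 m. (Since h₀ = 0.354 m < h_ss, the level will rise toward this value.)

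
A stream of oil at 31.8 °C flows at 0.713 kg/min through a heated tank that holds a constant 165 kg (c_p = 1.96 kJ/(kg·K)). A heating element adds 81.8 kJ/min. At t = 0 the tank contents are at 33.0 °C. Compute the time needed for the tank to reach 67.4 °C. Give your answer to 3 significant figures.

212 min

First-law balance (no shaft work): M c_p dT/dt = ṁ c_p (T_in − T) + 81.8.
τ = M/ṁ = 231.42 min; T_ss = T_in + Q̇/(ṁ c_p) = 90.334 °C.
T(t) = T_ss + (T₀ − T_ss) e^(−t/τ). Set T = 67.4:
e^(−t/τ) = (67.4 − 90.334)/(33.0 − 90.334) = 0.40001
t = −231.42 · ln(0.40001) = 212.04 min.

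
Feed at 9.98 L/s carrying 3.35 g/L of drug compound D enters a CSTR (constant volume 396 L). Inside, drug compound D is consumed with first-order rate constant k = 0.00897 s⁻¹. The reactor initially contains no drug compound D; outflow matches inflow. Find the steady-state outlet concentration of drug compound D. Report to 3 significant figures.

2.47 g/L

Accumulation = in − out − consumed: V dC/dt = Q C_in − Q C − k V C.
At steady state: 0 = Q C_in − (Q + kV) C_ss, so C_ss = Q C_in/(Q + kV).
C_ss = 9.98·3.35/(9.98 + 0.00897·396) = 33.433/13.532 = 2.4706 g/L.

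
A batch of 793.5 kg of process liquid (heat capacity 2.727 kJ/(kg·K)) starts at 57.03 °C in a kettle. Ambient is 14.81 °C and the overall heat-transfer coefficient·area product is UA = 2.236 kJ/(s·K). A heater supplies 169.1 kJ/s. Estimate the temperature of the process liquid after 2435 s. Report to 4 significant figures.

First-law balance (no shaft work): M c_p dT/dt = −UA(T − T_amb) + Q̇.
dT/dt = (T_ss − T)/τ with T_ss = T_amb + Q̇/UA = 14.81 + 169.1/2.236 = 90.4361 °C, τ = M c_p/UA = 793.5·2.727/2.236 = 967.744 s.
Integrating: T(t) = T_ss + (T₀ − T_ss) e^(−t/τ).
T(2435) = 90.4361 + (-33.4061)·0.0807690 = 87.7379 °C.

87.74 °C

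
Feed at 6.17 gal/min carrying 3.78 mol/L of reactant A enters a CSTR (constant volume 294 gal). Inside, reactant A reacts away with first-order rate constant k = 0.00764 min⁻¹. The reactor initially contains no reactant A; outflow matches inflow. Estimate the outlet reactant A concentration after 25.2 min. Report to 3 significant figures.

1.42 mol/L

Species balance: V dC/dt = Q C_in − Q C − k V C.
This is linear with rate a = Q/V + k = 0.028626 min⁻¹.
C_ss = Q C_in/(Q + kV) = 2.7712 mol/L; C(t) = C_ss + (C₀ − C_ss) e^(−a t).
C(25.2) = 2.7712 + (-2.7712)·e^(−0.028626·25.2) = 2.7712 + (-2.7712)·0.48608 = 1.4242 mol/L.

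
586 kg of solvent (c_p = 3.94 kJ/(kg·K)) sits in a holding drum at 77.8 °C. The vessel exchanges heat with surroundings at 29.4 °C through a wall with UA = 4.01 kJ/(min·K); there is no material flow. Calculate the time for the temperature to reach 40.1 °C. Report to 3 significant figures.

Lumped-capacitance energy balance: M c_p dT/dt = UA(T_amb − T).
τ = M c_p/UA = 575.77 min; T_ss = T_amb = 29.400 °C.
T(t) = T_ss + (T₀ − T_ss)e^(−t/τ); set T = 40.1:
t = −τ ln[(T − T_ss)/(T₀ − T_ss)] = −575.77 · ln(0.22107) = 868.99 min.

869 min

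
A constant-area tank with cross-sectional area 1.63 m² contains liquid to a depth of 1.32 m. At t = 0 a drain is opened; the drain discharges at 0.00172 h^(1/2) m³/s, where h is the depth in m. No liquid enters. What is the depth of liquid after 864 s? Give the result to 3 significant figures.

0.480 m

With no inflow, A dh/dt = −0.00172 √h.
This is separable: 2 d(√h)/dt = −0.00172/A, so √h = √h₀ − (0.00172/(2A)) t.
√h = √1.32 − 0.00172·864/(2·1.63) = 1.1489 − 0.45585 = 0.69306.
h = 0.69306² = 0.48033 m.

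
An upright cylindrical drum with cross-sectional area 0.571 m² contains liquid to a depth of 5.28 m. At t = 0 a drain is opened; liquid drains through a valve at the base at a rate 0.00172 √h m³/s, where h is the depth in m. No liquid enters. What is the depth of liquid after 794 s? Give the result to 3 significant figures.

Unsteady balance on liquid volume: A dh/dt = −0.00172 √h.
∫ h^(−1/2) dh = −(0.00172/A) ∫ dt, giving 2√h = 2√h₀ − (0.00172/A) t.
√h = √5.28 − 0.00172·794/(2·0.571) = 2.2978 − 1.1959 = 1.1020.
h = 1.1020² = 1.2143 m.

1.21 m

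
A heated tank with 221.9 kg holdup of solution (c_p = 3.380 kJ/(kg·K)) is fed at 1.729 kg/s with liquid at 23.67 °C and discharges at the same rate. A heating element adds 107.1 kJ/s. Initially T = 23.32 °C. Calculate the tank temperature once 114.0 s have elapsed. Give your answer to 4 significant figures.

Energy balance: M c_p dT/dt = ṁ c_p (T_in − T) + 107.1.
τ = M/ṁ = 128.340 s; T_ss = T_in + Q̇/(ṁ c_p) = 23.67 + 107.1/(1.729·3.380) = 41.9964 °C.
This is linear first-order; T(t) = T_ss + (T₀ − T_ss) e^(−t/τ).
T(114.0) = 41.9964 + (-18.6764)·e^(−114.0/128.340) = 41.9964 + (-18.6764)·0.411369 = 34.3135 °C.

34.31 °C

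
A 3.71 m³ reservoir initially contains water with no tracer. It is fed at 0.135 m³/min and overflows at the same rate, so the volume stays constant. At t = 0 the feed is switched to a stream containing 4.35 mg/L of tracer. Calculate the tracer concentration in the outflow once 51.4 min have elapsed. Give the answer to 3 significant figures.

3.68 mg/L

Species balance on the tank: V dC/dt = Q(C_in − C).
Time constant τ = V/Q = 3.71/0.135 = 27.481 min.
This is linear first-order; C(t) = C_in + (C₀ − C_in) e^(−t/τ).
C(51.4) = 4.35 + (0 − 4.35)·e^(−51.4/27.481) = 4.35 + (-4.3500)·0.15407 = 3.6798 mg/L.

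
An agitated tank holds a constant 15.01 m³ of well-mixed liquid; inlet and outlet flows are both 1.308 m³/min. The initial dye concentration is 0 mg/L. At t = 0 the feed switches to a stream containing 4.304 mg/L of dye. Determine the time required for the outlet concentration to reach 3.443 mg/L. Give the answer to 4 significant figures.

Species balance: V dC/dt = Q(C_in − C) ⇒ τ = V/Q = 11.4755 min.
C(t) = C_in + (C₀ − C_in) e^(−t/τ). Set C = 3.443 and solve for t:
e^(−t/τ) = (C − C_in)/(C₀ − C_in) = (3.443 − 4.304)/(0 − 4.304) = 0.200046
t = −τ ln(…) = 11.4755 × 1.60921 = 18.4665 min.

18.47 min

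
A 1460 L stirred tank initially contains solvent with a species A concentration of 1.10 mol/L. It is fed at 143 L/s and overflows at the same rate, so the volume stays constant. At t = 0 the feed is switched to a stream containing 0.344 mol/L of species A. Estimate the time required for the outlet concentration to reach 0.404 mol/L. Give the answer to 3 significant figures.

Species balance on the tank: V dC/dt = Q(C_in − C), so τ = V/Q = 10.210 s.
C(t) = C_in + (C₀ − C_in) e^(−t/τ). Set C = 0.404 and solve for t:
e^(−t/τ) = (C − C_in)/(C₀ − C_in) = (0.404 − 0.344)/(1.10 − 0.344) = 0.079365
t = −τ ln(…) = 10.210 × 2.5337 = 25.869 s.

25.9 s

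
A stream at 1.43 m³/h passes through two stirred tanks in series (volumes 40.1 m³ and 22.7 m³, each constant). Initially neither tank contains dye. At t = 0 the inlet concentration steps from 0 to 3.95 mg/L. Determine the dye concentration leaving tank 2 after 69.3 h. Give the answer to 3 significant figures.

3.25 mg/L

Each tank obeys Vᵢ dCᵢ/dt = Q(Cᵢ₋₁ − Cᵢ), so τᵢ = Vᵢ/Q.
τ₁ = 40.1/1.43 = 28.042 h; τ₂ = 22.7/1.43 = 15.874 h.
Solving the cascade with C₁(0)=C₂(0)=0 gives C₂(t) = C_in[1 − (τ₁ e^(−t/τ₁) − τ₂ e^(−t/τ₂))/(τ₁ − τ₂)].
At t = 69.3: e^(−t/τ₁) = 0.084475, e^(−t/τ₂) = 0.012707.
C₂ = 3.95·[1 − (28.042·0.084475 − 15.874·0.012707)/(12.168)] = 3.95·0.82190 = 3.2465 mg/L.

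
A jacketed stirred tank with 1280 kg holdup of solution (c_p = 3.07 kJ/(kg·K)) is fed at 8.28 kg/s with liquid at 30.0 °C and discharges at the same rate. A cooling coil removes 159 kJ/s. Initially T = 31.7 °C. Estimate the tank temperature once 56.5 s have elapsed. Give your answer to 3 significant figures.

First-law balance (no shaft work): M c_p dT/dt = ṁ c_p (T_in − T) − 159.
Rearrange: dT/dt = (T_ss − T)/τ with τ = M/ṁ = 154.59 s and T_ss = T_in − Q̇/(ṁ c_p) = 23.745 °C.
Integrating: T(t) = T_ss + (T₀ − T_ss) e^(−t/τ).
T(56.5) = 23.745 + (7.9550)·e^(−56.5/154.59) = 23.745 + (7.9550)·0.69386 = 29.265 °C.

29.3 °C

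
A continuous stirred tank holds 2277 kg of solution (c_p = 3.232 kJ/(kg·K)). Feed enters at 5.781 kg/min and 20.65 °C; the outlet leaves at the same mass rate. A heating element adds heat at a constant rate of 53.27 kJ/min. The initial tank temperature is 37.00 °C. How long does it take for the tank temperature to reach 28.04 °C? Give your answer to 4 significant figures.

429.3 min

Heat balance on the well-mixed liquid: M c_p dT/dt = ṁ c_p (T_in − T) + 53.27.
τ = M/ṁ = 393.876 min; T_ss = T_in + Q̇/(ṁ c_p) = 23.5011 °C.
T(t) = T_ss + (T₀ − T_ss) e^(−t/τ). Set T = 28.04:
e^(−t/τ) = (28.04 − 23.5011)/(37.00 − 23.5011) = 0.336244
t = −393.876 · ln(0.336244) = 429.294 min.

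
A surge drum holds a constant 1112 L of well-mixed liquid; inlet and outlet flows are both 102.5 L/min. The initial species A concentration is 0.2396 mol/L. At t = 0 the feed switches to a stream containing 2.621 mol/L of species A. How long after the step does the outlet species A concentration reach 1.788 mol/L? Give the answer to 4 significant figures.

Accumulation = in − out for the solute gives V dC/dt = Q(C_in − C), so τ = V/Q = 10.8488 min.
C(t) = C_in + (C₀ − C_in) e^(−t/τ). Set C = 1.788 and solve for t:
e^(−t/τ) = (C − C_in)/(C₀ − C_in) = (1.788 − 2.621)/(0.2396 − 2.621) = 0.349794
t = −τ ln(…) = 10.8488 × 1.05041 = 11.3957 min.

11.40 min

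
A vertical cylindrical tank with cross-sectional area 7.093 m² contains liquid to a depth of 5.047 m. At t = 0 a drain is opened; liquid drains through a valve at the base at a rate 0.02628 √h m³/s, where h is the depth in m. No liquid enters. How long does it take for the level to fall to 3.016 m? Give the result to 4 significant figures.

275.2 s

A dh/dt = −Q_out = −0.02628 √h.
This is separable: 2 d(√h)/dt = −0.02628/A, so √h = √h₀ − (0.02628/(2A)) t.
t = 2A(√h₀ − √h)/0.02628 = 2·7.093·(√5.047 − √3.016)/0.02628
  = 14.1860 × (2.24655 − 1.73666) / 0.02628 = 275.239 s.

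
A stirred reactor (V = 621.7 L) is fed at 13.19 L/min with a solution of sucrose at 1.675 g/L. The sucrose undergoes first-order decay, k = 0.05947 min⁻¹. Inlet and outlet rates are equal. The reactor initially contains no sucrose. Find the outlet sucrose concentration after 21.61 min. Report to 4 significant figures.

V dC/dt = Q(C_in − C) − k V C.
This is linear with rate a = Q/V + k = 0.0806860 min⁻¹.
C_ss = Q C_in/(Q + kV) = 0.440434 g/L; C(t) = C_ss + (C₀ − C_ss) e^(−a t).
C(21.61) = 0.440434 + (-0.440434)·e^(−0.0806860·21.61) = 0.440434 + (-0.440434)·0.174885 = 0.363408 g/L.

0.3634 g/L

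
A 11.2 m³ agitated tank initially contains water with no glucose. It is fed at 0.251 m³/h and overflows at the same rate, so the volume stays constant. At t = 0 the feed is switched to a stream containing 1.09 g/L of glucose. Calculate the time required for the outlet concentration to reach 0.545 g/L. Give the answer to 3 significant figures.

30.9 h

Species balance on the tank: V dC/dt = Q(C_in − C), so τ = V/Q = 44.622 h.
C(t) = C_in + (C₀ − C_in) e^(−t/τ). Set C = 0.545 and solve for t:
e^(−t/τ) = (C − C_in)/(C₀ − C_in) = (0.545 − 1.09)/(0 − 1.09) = 0.50000
t = −τ ln(…) = 44.622 × 0.69315 = 30.929 h.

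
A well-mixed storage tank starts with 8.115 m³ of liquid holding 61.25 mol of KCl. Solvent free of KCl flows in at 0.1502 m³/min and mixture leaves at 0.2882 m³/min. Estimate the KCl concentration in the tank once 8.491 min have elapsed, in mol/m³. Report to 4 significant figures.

Let m(t) be the amount of KCl. Volume: V(t) = V₀ + (Q_in − Q_out) t = 8.115 − 0.138000 t; V(8.491) = 6.94324 m³.
Species balance (pure solvent in): dm/dt = −Q_out · m/V(t).
Separate: dm/m = −Q_out dt/V(t) ⇒ ln(m/m₀) = −(Q_out/(Q_in−Q_out)) ln(V/V₀).
m = m₀ (V₀/V)^(Q_out/(Q_in−Q_out)) = 61.25 × (8.115/6.94324)^(-2.08841) = 44.2248 mol.
C = m/V = 44.2248/6.94324 = 6.36948 mol/m³.

6.369 mol/m³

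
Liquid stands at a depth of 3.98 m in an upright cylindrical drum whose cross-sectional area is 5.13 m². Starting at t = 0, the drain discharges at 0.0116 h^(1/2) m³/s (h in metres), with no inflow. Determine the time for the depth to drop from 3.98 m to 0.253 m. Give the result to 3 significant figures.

1320 s

With no inflow, A dh/dt = −0.0116 √h.
Separate and integrate: 2(√h − √h₀) = −(0.0116/A) t.
t = 2A(√h₀ − √h)/0.0116 = 2·5.13·(√3.98 − √0.253)/0.0116
  = 10.260 × (1.9950 − 0.50299) / 0.0116 = 1319.7 s.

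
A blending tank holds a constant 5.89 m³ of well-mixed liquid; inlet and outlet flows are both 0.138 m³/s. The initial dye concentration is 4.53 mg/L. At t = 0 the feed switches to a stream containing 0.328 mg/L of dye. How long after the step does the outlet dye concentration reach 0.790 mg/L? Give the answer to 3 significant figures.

Species balance: V dC/dt = Q(C_in − C) ⇒ τ = V/Q = 42.681 s.
C(t) = C_in + (C₀ − C_in) e^(−t/τ). Set C = 0.790 and solve for t:
e^(−t/τ) = (C − C_in)/(C₀ − C_in) = (0.790 − 0.328)/(4.53 − 0.328) = 0.10995
t = −τ ln(…) = 42.681 × 2.2078 = 94.229 s.

94.2 s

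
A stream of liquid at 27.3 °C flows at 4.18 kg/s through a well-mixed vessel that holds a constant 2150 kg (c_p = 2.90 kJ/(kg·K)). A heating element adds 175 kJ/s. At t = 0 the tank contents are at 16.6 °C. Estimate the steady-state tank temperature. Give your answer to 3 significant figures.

41.7 °C

Heat balance on the well-mixed liquid: M c_p dT/dt = ṁ c_p (T_in − T) + 175.
At steady state dT/dt = 0 ⇒ T_ss = T_in + Q̇/(ṁ c_p) = 27.3 + 175/(4.18·2.90) = 41.737 °C.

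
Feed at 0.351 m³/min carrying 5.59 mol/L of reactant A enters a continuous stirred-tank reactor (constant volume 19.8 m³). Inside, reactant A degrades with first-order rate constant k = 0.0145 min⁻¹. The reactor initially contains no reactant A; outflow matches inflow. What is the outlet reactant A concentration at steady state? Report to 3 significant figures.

Species balance: V dC/dt = Q C_in − Q C − k V C.
At steady state: 0 = Q C_in − (Q + kV) C_ss, so C_ss = Q C_in/(Q + kV).
C_ss = 0.351·5.59/(0.351 + 0.0145·19.8) = 1.9621/0.63810 = 3.0749 mol/L.

3.07 mol/L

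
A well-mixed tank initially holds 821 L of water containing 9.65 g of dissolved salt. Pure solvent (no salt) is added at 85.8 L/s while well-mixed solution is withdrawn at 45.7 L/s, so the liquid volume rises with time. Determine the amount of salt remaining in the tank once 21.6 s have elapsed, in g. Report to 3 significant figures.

Let m(t) be the amount of salt. Volume: V(t) = V₀ + (Q_in − Q_out) t = 821 + 40.100 t; V(21.6) = 1687.2 L.
No salt enters, so dm/dt = −Q_out · (m/V).
Separate: dm/m = −Q_out dt/V(t) ⇒ ln(m/m₀) = −(Q_out/(Q_in−Q_out)) ln(V/V₀).
m = m₀ (V₀/V)^(Q_out/(Q_in−Q_out)) = 9.65 × (821/1687.2)^(1.1397) = 4.2465 g.

4.25 g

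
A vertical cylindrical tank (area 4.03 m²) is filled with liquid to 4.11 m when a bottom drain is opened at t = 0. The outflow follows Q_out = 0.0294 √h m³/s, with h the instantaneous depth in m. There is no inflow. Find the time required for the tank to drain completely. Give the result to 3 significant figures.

556 s

With no inflow, A dh/dt = −0.0294 √h.
Separate and integrate: 2(√h − √h₀) = −(0.0294/A) t.
Set h = 0: 2√h₀ = (0.0294/A) t_empty ⇒ t_empty = 2A√h₀/0.0294.
t_empty = 2·4.03·√4.11/0.0294 = 8.0600·2.0273/0.0294 = 555.79 s.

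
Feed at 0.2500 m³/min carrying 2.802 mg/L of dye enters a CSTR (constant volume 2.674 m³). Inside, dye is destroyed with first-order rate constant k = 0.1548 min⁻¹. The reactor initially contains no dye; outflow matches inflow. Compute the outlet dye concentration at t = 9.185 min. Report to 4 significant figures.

V dC/dt = Q(C_in − C) − k V C.
This is linear with rate a = Q/V + k = 0.248293 min⁻¹.
C_ss = Q C_in/(Q + kV) = 1.05507 mg/L; C(t) = C_ss + (C₀ − C_ss) e^(−a t).
C(9.185) = 1.05507 + (-1.05507)·e^(−0.248293·9.185) = 1.05507 + (-1.05507)·0.102226 = 0.947217 mg/L.

0.9472 mg/L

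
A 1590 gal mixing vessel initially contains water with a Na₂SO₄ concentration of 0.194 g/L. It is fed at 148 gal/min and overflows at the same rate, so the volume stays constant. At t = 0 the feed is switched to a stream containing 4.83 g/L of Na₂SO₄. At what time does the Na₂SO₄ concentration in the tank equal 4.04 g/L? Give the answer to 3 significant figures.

19.0 min

Mass balance on the solute (V constant): V dC/dt = Q(C_in − C), so τ = V/Q = 10.743 min.
C(t) = C_in + (C₀ − C_in) e^(−t/τ). Set C = 4.04 and solve for t:
e^(−t/τ) = (C − C_in)/(C₀ − C_in) = (4.04 − 4.83)/(0.194 − 4.83) = 0.17041
t = −τ ln(…) = 10.743 × 1.7696 = 19.011 min.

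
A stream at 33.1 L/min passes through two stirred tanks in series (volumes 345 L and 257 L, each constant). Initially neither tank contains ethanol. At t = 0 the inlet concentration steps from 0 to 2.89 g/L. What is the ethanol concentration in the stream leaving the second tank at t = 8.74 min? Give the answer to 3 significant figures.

Time constants: τᵢ = Vᵢ/Q for each well-mixed tank.
τ₁ = 345/33.1 = 10.423 min; τ₂ = 257/33.1 = 7.7644 min.
Tank 1: C₁ = C_in(1 − e^(−t/τ₁)). Tank 2 (τ₁ ≠ τ₂): C₂ = C_in[1 − (τ₁ e^(−t/τ₁) − τ₂ e^(−t/τ₂))/(τ₁ − τ₂)].
At t = 8.74: e^(−t/τ₁) = 0.43234, e^(−t/τ₂) = 0.32444.
C₂ = 2.89·[1 − (10.423·0.43234 − 7.7644·0.32444)/(2.6586)] = 2.89·0.25252 = 0.72979 g/L.

0.730 g/L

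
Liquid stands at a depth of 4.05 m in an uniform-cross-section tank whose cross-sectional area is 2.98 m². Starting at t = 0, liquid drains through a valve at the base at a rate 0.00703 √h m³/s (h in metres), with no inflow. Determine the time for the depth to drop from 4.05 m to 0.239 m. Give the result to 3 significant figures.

A dh/dt = −Q_out = −0.00703 √h.
∫ h^(−1/2) dh = −(0.00703/A) ∫ dt, giving 2√h = 2√h₀ − (0.00703/A) t.
t = 2A(√h₀ − √h)/0.00703 = 2·2.98·(√4.05 − √0.239)/0.00703
  = 5.9600 × (2.0125 − 0.48888) / 0.00703 = 1291.7 s.

1290 s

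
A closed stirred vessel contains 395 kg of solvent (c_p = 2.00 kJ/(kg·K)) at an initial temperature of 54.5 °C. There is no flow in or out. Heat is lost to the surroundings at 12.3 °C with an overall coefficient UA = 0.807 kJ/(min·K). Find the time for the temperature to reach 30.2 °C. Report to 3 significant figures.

Lumped-capacitance energy balance: M c_p dT/dt = UA(T_amb − T).
τ = M c_p/UA = 978.93 min; T_ss = T_amb = 12.300 °C.
T(t) = T_ss + (T₀ − T_ss)e^(−t/τ); set T = 30.2:
t = −τ ln[(T − T_ss)/(T₀ − T_ss)] = −978.93 · ln(0.42417) = 839.55 min.

840 min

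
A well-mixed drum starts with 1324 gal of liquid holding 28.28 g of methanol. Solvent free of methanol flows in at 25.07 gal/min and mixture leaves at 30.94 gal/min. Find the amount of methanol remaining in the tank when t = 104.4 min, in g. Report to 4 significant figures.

1.069 g

Let m(t) be the amount of methanol. Volume: V(t) = V₀ + (Q_in − Q_out) t = 1324 − 5.87000 t; V(104.4) = 711.172 gal.
Species balance (pure solvent in): dm/dt = −Q_out · m/V(t).
dm/m = −Q_out dt/(V₀ − 5.87000 t); integrating gives ln(m/m₀) = −(Q_out/(Q_in−Q_out)) ln(V/V₀).
m = m₀ (V₀/V)^(Q_out/(Q_in−Q_out)) = 28.28 × (1324/711.172)^(-5.27087) = 1.06857 g.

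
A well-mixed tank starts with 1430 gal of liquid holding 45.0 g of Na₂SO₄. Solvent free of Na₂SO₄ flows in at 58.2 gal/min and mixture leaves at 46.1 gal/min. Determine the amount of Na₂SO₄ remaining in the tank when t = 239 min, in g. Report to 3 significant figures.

Let m(t) be the amount of Na₂SO₄. Volume: V(t) = V₀ + (Q_in − Q_out) t = 1430 + 12.100 t; V(239) = 4321.9 gal.
Species balance (pure solvent in): dm/dt = −Q_out · m/V(t).
dm/m = −Q_out dt/(V₀ + 12.100 t); integrating gives ln(m/m₀) = −(Q_out/(Q_in−Q_out)) ln(V/V₀).
m = m₀ (V₀/V)^(Q_out/(Q_in−Q_out)) = 45.0 × (1430/4321.9)^(3.8099) = 0.66552 g.

0.666 g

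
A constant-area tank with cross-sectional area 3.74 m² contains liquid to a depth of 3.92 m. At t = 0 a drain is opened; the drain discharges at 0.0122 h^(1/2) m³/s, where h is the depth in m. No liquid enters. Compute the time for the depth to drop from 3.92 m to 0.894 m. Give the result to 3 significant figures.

634 s

A dh/dt = −Q_out = −0.0122 √h.
∫ h^(−1/2) dh = −(0.0122/A) ∫ dt, giving 2√h = 2√h₀ − (0.0122/A) t.
t = 2A(√h₀ − √h)/0.0122 = 2·3.74·(√3.92 − √0.894)/0.0122
  = 7.4800 × (1.9799 − 0.94552) / 0.0122 = 634.20 s.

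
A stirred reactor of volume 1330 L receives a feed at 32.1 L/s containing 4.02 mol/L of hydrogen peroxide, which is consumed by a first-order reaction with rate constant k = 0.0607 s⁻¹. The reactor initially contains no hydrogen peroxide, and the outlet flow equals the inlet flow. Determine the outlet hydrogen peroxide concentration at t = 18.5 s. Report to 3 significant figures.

Accumulation = in − out − consumed: V dC/dt = Q C_in − Q C − k V C.
This is linear with rate a = Q/V + k = 0.084835 s⁻¹.
C_ss = Q C_in/(Q + kV) = 1.1437 mol/L; C(t) = C_ss + (C₀ − C_ss) e^(−a t).
C(18.5) = 1.1437 + (-1.1437)·e^(−0.084835·18.5) = 1.1437 + (-1.1437)·0.20816 = 0.90561 mol/L.

0.906 mol/L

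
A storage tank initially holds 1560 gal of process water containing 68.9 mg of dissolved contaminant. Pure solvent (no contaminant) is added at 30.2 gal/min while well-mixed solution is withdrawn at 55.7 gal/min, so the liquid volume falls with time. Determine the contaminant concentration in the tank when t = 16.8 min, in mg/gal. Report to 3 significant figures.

Let m(t) be the amount of contaminant. Volume: V(t) = V₀ + (Q_in − Q_out) t = 1560 − 25.500 t; V(16.8) = 1131.6 gal.
No contaminant enters, so dm/dt = −Q_out · (m/V).
Separate: dm/m = −Q_out dt/V(t) ⇒ ln(m/m₀) = −(Q_out/(Q_in−Q_out)) ln(V/V₀).
m = m₀ (V₀/V)^(Q_out/(Q_in−Q_out)) = 68.9 × (1560/1131.6)^(-2.1843) = 34.171 mg.
C = m/V = 34.171/1131.6 = 0.030197 mg/gal.

0.0302 mg/gal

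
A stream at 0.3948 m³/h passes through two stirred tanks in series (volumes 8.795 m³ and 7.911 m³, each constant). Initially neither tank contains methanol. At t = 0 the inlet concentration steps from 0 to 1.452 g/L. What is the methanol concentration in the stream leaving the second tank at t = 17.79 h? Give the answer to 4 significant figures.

0.2995 g/L

Time constants: τᵢ = Vᵢ/Q for each well-mixed tank.
τ₁ = 8.795/0.3948 = 22.2771 h; τ₂ = 7.911/0.3948 = 20.0380 h.
Tank 1: C₁ = C_in(1 − e^(−t/τ₁)). Tank 2 (τ₁ ≠ τ₂): C₂ = C_in[1 − (τ₁ e^(−t/τ₁) − τ₂ e^(−t/τ₂))/(τ₁ − τ₂)].
At t = 17.79: e^(−t/τ₁) = 0.449968, e^(−t/τ₂) = 0.411555.
C₂ = 1.452·[1 − (22.2771·0.449968 − 20.0380·0.411555)/(2.23911)] = 1.452·0.206263 = 0.299494 g/L.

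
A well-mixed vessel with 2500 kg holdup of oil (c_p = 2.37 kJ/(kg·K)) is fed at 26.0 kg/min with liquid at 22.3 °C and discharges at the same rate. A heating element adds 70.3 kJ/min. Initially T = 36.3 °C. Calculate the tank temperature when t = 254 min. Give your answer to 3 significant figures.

Unsteady energy balance on the tank contents: M c_p dT/dt = ṁ c_p (T_in − T) + 70.3.
τ = M/ṁ = 96.154 min; T_ss = T_in + Q̇/(ṁ c_p) = 22.3 + 70.3/(26.0·2.37) = 23.441 °C.
Integrating: T(t) = T_ss + (T₀ − T_ss) e^(−t/τ).
T(254) = 23.441 + (12.859)·e^(−254/96.154) = 23.441 + (12.859)·0.071247 = 24.357 °C.

24.4 °C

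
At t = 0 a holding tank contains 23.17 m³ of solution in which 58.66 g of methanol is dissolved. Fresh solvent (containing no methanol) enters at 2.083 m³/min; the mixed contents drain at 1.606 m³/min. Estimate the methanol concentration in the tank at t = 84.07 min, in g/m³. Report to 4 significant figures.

0.03149 g/m³

Total volume: dV/dt = Q_in − Q_out = 0.477000 m³/min, so V(t) = 23.17 + 0.477000 t and V(84.07) = 63.2714 m³.
Species balance (pure solvent in): dm/dt = −Q_out · m/V(t).
Separate: dm/m = −Q_out dt/V(t) ⇒ ln(m/m₀) = −(Q_out/(Q_in−Q_out)) ln(V/V₀).
m = m₀ (V₀/V)^(Q_out/(Q_in−Q_out)) = 58.66 × (23.17/63.2714)^(3.36688) = 1.99268 g.
C = m/V = 1.99268/63.2714 = 0.0314941 g/m³.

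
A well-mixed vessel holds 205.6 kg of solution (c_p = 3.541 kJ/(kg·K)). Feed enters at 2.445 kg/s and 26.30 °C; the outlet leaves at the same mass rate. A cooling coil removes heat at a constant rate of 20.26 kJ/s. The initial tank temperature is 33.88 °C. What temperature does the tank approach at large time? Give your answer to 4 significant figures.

M c_p dT/dt = ṁ c_p (T_in − T) − Q̇.
At steady state dT/dt = 0 ⇒ T_ss = T_in − Q̇/(ṁ c_p) = 26.30 − 20.26/(2.445·3.541) = 23.9599 °C.

23.96 °C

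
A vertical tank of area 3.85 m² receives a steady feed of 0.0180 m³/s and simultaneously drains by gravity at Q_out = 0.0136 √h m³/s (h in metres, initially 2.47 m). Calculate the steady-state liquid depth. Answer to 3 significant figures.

1.75 m

Volume balance on the tank: A dh/dt = Q_in − 0.0136 √h. At steady state dh/dt = 0:
Q_in = 0.0136 √h_ss ⇒ √h_ss = 0.0180/0.0136 = 1.3235.
h_ss = 1.3235² = 1.7517 m. (Since h₀ = 2.47 m > h_ss, the level will fall toward this value.)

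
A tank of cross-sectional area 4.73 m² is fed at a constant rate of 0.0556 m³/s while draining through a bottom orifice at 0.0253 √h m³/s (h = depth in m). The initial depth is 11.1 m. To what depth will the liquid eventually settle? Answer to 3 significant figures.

Accumulation of liquid (constant cross-section A): A dh/dt = Q_in − 0.0253 √h. At steady state dh/dt = 0:
Q_in = 0.0253 √h_ss ⇒ √h_ss = 0.0556/0.0253 = 2.1976.
h_ss = 2.1976² = 4.8296 m. (Since h₀ = 11.1 m > h_ss, the level will fall toward this value.)

4.83 m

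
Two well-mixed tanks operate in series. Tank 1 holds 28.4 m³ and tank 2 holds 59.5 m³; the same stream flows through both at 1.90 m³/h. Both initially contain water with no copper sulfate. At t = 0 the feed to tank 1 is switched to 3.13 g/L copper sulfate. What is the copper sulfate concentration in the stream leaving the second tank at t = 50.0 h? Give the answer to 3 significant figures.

2.02 g/L

Each tank obeys Vᵢ dCᵢ/dt = Q(Cᵢ₋₁ − Cᵢ), so τᵢ = Vᵢ/Q.
τ₁ = 28.4/1.90 = 14.947 h; τ₂ = 59.5/1.90 = 31.316 h.
Tank 1: C₁ = C_in(1 − e^(−t/τ₁)). Tank 2 (τ₁ ≠ τ₂): C₂ = C_in[1 − (τ₁ e^(−t/τ₁) − τ₂ e^(−t/τ₂))/(τ₁ − τ₂)].
At t = 50.0: e^(−t/τ₁) = 0.035258, e^(−t/τ₂) = 0.20258.
C₂ = 3.13·[1 − (14.947·0.035258 − 31.316·0.20258)/(-16.368)] = 3.13·0.64463 = 2.0177 g/L.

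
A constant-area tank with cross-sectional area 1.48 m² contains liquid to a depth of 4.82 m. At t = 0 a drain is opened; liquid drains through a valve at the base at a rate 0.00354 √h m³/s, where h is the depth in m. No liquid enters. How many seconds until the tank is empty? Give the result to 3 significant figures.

1840 s

With no inflow, A dh/dt = −0.00354 √h.
Separate and integrate: 2(√h − √h₀) = −(0.00354/A) t.
Tank is empty when √h = 0: t_empty = 2A√h₀/0.00354.
t_empty = 2·1.48·√4.82/0.00354 = 2.9600·2.1954/0.00354 = 1835.7 s.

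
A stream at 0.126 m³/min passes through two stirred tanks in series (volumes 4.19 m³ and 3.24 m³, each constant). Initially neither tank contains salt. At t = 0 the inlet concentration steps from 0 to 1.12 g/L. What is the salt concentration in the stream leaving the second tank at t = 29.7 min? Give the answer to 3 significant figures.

0.301 g/L

Time constants: τᵢ = Vᵢ/Q for each well-mixed tank.
τ₁ = 4.19/0.126 = 33.254 min; τ₂ = 3.24/0.126 = 25.714 min.
Tank 1: C₁ = C_in(1 − e^(−t/τ₁)). Tank 2 (τ₁ ≠ τ₂): C₂ = C_in[1 − (τ₁ e^(−t/τ₁) − τ₂ e^(−t/τ₂))/(τ₁ − τ₂)].
At t = 29.7: e^(−t/τ₁) = 0.40937, e^(−t/τ₂) = 0.31506.
C₂ = 1.12·[1 − (33.254·0.40937 − 25.714·0.31506)/(7.5397)] = 1.12·0.26896 = 0.30123 g/L.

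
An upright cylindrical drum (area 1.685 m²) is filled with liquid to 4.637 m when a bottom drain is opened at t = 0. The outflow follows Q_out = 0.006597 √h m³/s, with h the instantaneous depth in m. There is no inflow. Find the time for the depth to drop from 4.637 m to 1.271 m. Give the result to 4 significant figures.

524.1 s

Accumulation of liquid (constant cross-section A): A dh/dt = −0.006597 √h.
This is separable: 2 d(√h)/dt = −0.006597/A, so √h = √h₀ − (0.006597/(2A)) t.
t = 2A(√h₀ − √h)/0.006597 = 2·1.685·(√4.637 − √1.271)/0.006597
  = 3.37000 × (2.15337 − 1.12739) / 0.006597 = 524.111 s.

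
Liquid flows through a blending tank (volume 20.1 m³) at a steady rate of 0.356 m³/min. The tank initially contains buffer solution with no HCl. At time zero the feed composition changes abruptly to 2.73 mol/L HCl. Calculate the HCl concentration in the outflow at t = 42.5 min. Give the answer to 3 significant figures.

1.44 mol/L

Unsteady species balance (constant V, well mixed): V dC/dt = Q(C_in − C).
Time constant τ = V/Q = 20.1/0.356 = 56.461 min.
Solution: C(t) = C_in + (C₀ − C_in) e^(−t/τ).
C(42.5) = 2.73 + (0 − 2.73)·e^(−42.5/56.461) = 2.73 + (-2.7300)·0.47108 = 1.4440 mol/L.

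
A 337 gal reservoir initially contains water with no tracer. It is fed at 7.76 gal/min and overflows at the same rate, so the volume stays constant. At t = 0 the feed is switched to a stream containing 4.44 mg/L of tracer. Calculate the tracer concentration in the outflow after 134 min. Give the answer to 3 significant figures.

Species balance on the tank: V dC/dt = Q(C_in − C).
Rewrite as dC/dt + C/τ = C_in/τ, τ = V/Q = 43.428 min.
C approaches C_in exponentially: C(t) = C_in + (C₀ − C_in) e^(−t/τ).
C(134) = 4.44 + (0 − 4.44)·e^(−134/43.428) = 4.44 + (-4.4400)·0.045704 = 4.2371 mg/L.

4.24 mg/L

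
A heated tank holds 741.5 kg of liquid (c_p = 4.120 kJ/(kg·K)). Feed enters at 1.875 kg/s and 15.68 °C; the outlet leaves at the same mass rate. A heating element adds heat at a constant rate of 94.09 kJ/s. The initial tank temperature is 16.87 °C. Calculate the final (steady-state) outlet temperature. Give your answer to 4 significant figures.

27.86 °C

M c_p dT/dt = ṁ c_p (T_in − T) + Q̇.
At steady state dT/dt = 0 ⇒ T_ss = T_in + Q̇/(ṁ c_p) = 15.68 + 94.09/(1.875·4.120) = 27.8599 °C.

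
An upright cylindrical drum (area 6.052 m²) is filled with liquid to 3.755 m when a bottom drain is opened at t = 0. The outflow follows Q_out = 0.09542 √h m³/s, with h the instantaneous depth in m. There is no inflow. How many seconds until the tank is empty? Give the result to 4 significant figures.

Volume balance on the tank: A dh/dt = −0.09542 √h.
Separate and integrate: 2(√h − √h₀) = −(0.09542/A) t.
Set h = 0: 2√h₀ = (0.09542/A) t_empty ⇒ t_empty = 2A√h₀/0.09542.
t_empty = 2·6.052·√3.755/0.09542 = 12.1040·1.93778/0.09542 = 245.807 s.

245.8 s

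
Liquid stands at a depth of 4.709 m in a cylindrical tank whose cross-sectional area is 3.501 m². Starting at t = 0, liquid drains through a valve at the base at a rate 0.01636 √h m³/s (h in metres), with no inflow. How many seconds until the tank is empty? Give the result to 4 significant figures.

With no inflow, A dh/dt = −0.01636 √h.
This is separable: 2 d(√h)/dt = −0.01636/A, so √h = √h₀ − (0.01636/(2A)) t.
Set h = 0: 2√h₀ = (0.01636/A) t_empty ⇒ t_empty = 2A√h₀/0.01636.
t_empty = 2·3.501·√4.709/0.01636 = 7.00200·2.17002/0.01636 = 928.759 s.

928.8 s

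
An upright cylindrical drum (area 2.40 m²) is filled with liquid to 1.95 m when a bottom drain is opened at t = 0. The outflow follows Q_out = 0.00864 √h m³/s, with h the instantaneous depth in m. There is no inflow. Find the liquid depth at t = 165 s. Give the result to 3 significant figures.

Accumulation of liquid (constant cross-section A): A dh/dt = −0.00864 √h.
∫ h^(−1/2) dh = −(0.00864/A) ∫ dt, giving 2√h = 2√h₀ − (0.00864/A) t.
√h = √1.95 − 0.00864·165/(2·2.40) = 1.3964 − 0.29700 = 1.0994.
h = 1.0994² = 1.2087 m.

1.21 m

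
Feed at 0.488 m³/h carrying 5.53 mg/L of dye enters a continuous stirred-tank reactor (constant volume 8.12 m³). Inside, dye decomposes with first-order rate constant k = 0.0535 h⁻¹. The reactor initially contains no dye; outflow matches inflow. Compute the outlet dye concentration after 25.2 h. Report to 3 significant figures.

2.76 mg/L

Accumulation = in − out − consumed: V dC/dt = Q C_in − Q C − k V C.
This is linear with rate a = Q/V + k = 0.11360 h⁻¹.
C_ss = Q C_in/(Q + kV) = 2.9256 mg/L; C(t) = C_ss + (C₀ − C_ss) e^(−a t).
C(25.2) = 2.9256 + (-2.9256)·e^(−0.11360·25.2) = 2.9256 + (-2.9256)·0.057115 = 2.7585 mg/L.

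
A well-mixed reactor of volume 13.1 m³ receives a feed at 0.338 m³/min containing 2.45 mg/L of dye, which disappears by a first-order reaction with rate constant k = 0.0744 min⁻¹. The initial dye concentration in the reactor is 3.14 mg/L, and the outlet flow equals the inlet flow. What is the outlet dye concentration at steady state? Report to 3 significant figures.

V dC/dt = Q(C_in − C) − k V C.
Steady state (dC/dt = 0): C_ss = Q C_in/(Q + kV) = C_in/(1 + kV/Q).
C_ss = 0.338·2.45/(0.338 + 0.0744·13.1) = 0.82810/1.3126 = 0.63087 mg/L.

0.631 mg/L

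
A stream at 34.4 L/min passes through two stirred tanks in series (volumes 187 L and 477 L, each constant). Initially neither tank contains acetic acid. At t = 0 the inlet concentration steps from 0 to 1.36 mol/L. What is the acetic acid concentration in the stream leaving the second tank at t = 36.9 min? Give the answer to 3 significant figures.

1.20 mol/L

Time constants: τᵢ = Vᵢ/Q for each well-mixed tank.
τ₁ = 187/34.4 = 5.4360 min; τ₂ = 477/34.4 = 13.866 min.
Solving the cascade with C₁(0)=C₂(0)=0 gives C₂(t) = C_in[1 − (τ₁ e^(−t/τ₁) − τ₂ e^(−t/τ₂))/(τ₁ − τ₂)].
At t = 36.9: e^(−t/τ₁) = 0.0011272, e^(−t/τ₂) = 0.069869.
C₂ = 1.36·[1 − (5.4360·0.0011272 − 13.866·0.069869)/(-8.4302)] = 1.36·0.88580 = 1.2047 mol/L.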